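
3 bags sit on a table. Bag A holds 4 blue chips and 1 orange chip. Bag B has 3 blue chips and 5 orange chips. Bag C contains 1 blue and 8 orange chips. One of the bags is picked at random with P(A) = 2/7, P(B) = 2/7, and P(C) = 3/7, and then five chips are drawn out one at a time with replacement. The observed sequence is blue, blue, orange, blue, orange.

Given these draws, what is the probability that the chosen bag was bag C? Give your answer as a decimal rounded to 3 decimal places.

0.038

Compute the likelihood of the observed sequence for each case: P(data | bag A) = (4/5)(4/5)(1/5)(4/5)(1/5) = 0.02048; P(data | bag B) = (3/8)(3/8)(5/8)(3/8)(5/8) = 0.020599; P(data | bag C) = (1/9)(1/9)(8/9)(1/9)(8/9) = 0.0010838.
Multiplying each by its prior: 2/7 · 0.02048 = 0.0058514, 2/7 · 0.020599 = 0.0058855, 3/7 · 0.0010838 = 0.00046451; these sum to 0.012201.
Hence P(bag C | data) = (0.00046451) / (0.012201) = 0.03807.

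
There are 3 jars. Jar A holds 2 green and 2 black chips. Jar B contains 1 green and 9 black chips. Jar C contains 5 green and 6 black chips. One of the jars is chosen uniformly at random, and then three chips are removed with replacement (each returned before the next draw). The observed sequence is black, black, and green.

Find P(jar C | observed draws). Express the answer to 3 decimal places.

0.396

For each hypothesis, P(data | H) works out to: P(data | jar A) = (2/4)(2/4)(2/4) = 0.125; P(data | jar B) = (9/10)(9/10)(1/10) = 0.081; P(data | jar C) = (6/11)(6/11)(5/11) = 0.13524.
Multiplying each by its prior: 1/3 · 0.125 = 0.041667, 1/3 · 0.081 = 0.027, 1/3 · 0.13524 = 0.045079; with total 0.11375.
Therefore the posterior P(jar C | data) = (0.045079) / (0.11375) = 0.39631.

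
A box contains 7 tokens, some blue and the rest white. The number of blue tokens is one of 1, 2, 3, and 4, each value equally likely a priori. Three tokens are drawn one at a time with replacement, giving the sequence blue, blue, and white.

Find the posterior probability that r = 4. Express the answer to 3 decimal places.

Compute the likelihood of the observed sequence for each case: P(data | r = 1) = (1/7)(1/7)(6/7) = 6/343; P(data | r = 2) = (2/7)(2/7)(5/7) = 20/343; P(data | r = 3) = (3/7)(3/7)(4/7) = 36/343; P(data | r = 4) = (4/7)(4/7)(3/7) = 48/343.
The prior-weighted likelihoods are 1/4 · 6/343 = 3/686, 1/4 · 20/343 = 5/343, 1/4 · 36/343 = 9/343, 1/4 · 48/343 = 12/343; summing to 55/686.
Hence P(r = 4 | data) = (12/343) / (55/686) = 24/55.

0.436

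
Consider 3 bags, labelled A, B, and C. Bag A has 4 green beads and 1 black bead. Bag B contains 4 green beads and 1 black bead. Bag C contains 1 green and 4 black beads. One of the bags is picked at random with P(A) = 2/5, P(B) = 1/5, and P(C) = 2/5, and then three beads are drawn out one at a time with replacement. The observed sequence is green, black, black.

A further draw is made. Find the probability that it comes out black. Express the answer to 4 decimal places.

Compute the likelihood of the observed sequence for each case: P(data | bag A) = (4/5)(1/5)(1/5) = 4/125; P(data | bag B) = (4/5)(1/5)(1/5) = 4/125; P(data | bag C) = (1/5)(4/5)(4/5) = 16/125.
Weighting by the prior gives 2/5 · 4/125 = 8/625, 1/5 · 4/125 = 4/625, 2/5 · 16/125 = 32/625; summing to 44/625.
Dividing through by the total gives posterior P(bag A | data) = 2/11, P(bag B | data) = 1/11, P(bag C | data) = 8/11.
The predictive probability is P(black next | data) = (1/5)(2/11) + (1/5)(1/11) + (4/5)(8/11) = 7/11.

0.6364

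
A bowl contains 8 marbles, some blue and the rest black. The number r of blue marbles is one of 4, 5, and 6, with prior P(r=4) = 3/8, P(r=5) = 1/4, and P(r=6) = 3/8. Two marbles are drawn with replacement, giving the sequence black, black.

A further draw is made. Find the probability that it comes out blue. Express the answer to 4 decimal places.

The likelihood of the observed sequence under each hypothesis: P(data | r = 4) = (4/8)(4/8) = 1/4; P(data | r = 5) = (3/8)(3/8) = 9/64; P(data | r = 6) = (2/8)(2/8) = 1/16.
The prior-weighted likelihoods are 3/8 · 1/4 = 3/32, 1/4 · 9/64 = 9/256, 3/8 · 1/16 = 3/128; with total 39/256.
Normalising, the posterior is P(r = 4 | data) = 8/13, P(r = 5 | data) = 3/13, P(r = 6 | data) = 2/13.
So P(blue next | data) = Σ P(blue next | H) P(H | data) = (1/2)(8/13) + (5/8)(3/13) + (3/4)(2/13) = 59/104.

0.5673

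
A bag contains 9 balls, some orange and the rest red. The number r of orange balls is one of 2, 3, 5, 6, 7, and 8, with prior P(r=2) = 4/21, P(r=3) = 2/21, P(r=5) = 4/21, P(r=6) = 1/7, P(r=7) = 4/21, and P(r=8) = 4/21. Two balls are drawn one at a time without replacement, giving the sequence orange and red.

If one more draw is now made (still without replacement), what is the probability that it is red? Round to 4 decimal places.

The likelihood of the observed sequence under each hypothesis: P(data | r = 2) = (2/9)(7/8) = 7/36; P(data | r = 3) = (3/9)(6/8) = 1/4; P(data | r = 5) = (5/9)(4/8) = 5/18; P(data | r = 6) = (6/9)(3/8) = 1/4; P(data | r = 7) = (7/9)(2/8) = 7/36; P(data | r = 8) = (8/9)(1/8) = 1/9.
Multiplying each by its prior: 4/21 · 7/36 = 1/27, 2/21 · 1/4 = 1/42, 4/21 · 5/18 = 10/189, 1/7 · 1/4 = 1/28, 4/21 · 7/36 = 1/27, 4/21 · 1/9 = 4/189; summing to 157/756.
Dividing through by the total gives posterior P(r = 2 | data) = 0.17834, P(r = 3 | data) = 0.11465, P(r = 5 | data) = 0.25478, P(r = 6 | data) = 0.17197, P(r = 7 | data) = 0.17834, P(r = 8 | data) = 0.10191.
So P(red next | data) = Σ P(red next | H) P(H | data) = (6/7)(0.17834) + (5/7)(0.11465) + (3/7)(0.25478) + (2/7)(0.17197) + (1/7)(0.17834) + (0)(0.10191) = 0.41856.

0.4186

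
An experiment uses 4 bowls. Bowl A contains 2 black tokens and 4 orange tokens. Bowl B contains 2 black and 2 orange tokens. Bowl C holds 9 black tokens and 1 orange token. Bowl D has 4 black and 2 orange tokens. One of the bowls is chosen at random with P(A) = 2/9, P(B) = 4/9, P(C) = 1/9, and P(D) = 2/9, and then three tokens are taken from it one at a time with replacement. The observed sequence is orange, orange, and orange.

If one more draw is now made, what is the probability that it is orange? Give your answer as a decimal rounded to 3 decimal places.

For each hypothesis, P(data | H) works out to: P(data | bowl A) = (4/6)(4/6)(4/6) = 0.2963; P(data | bowl B) = (2/4)(2/4)(2/4) = 0.125; P(data | bowl C) = (1/10)(1/10)(1/10) = 0.001; P(data | bowl D) = (2/6)(2/6)(2/6) = 0.037037.
The prior-weighted likelihoods are 2/9 · 0.2963 = 0.065844, 4/9 · 0.125 = 0.055556, 1/9 · 0.001 = 0.00011111, 2/9 · 0.037037 = 0.0082305; summing to 0.12974.
The posterior is then P(bowl A | data) = 0.5075, P(bowl B | data) = 0.4282, P(bowl C | data) = 0.00085641, P(bowl D | data) = 0.063438.
So P(orange next | data) = Σ P(orange next | H) P(H | data) = (2/3)(0.5075) + (1/2)(0.4282) + (1/10)(0.00085641) + (1/3)(0.063438) = 0.57367.

0.574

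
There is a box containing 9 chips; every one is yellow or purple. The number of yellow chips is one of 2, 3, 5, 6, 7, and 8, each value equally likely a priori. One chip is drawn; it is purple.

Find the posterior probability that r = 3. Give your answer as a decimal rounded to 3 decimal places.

Compute the likelihood of this draw for each case: P(data | r = 2) = (7/9) = 7/9; P(data | r = 3) = (6/9) = 2/3; P(data | r = 5) = (4/9) = 4/9; P(data | r = 6) = (3/9) = 1/3; P(data | r = 7) = (2/9) = 2/9; P(data | r = 8) = (1/9) = 1/9.
Multiplying each by its prior: 1/6 · 7/9 = 7/54, 1/6 · 2/3 = 1/9, 1/6 · 4/9 = 2/27, 1/6 · 1/3 = 1/18, 1/6 · 2/9 = 1/27, 1/6 · 1/9 = 1/54; with total 23/54.
By Bayes' rule, P(r = 3 | data) = (1/9) / (23/54) = 6/23.

0.261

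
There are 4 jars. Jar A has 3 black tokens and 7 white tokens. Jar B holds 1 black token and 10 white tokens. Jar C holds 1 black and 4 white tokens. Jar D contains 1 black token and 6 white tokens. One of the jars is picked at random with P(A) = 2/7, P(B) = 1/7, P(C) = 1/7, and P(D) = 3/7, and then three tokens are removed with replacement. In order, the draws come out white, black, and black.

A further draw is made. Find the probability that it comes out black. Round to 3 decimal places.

For each hypothesis, P(data | H) works out to: P(data | jar A) = (7/10)(3/10)(3/10) = 0.063; P(data | jar B) = (10/11)(1/11)(1/11) = 0.0075131; P(data | jar C) = (4/5)(1/5)(1/5) = 0.032; P(data | jar D) = (6/7)(1/7)(1/7) = 0.017493.
Multiplying each by its prior: 2/7 · 0.063 = 0.018, 1/7 · 0.0075131 = 0.0010733, 1/7 · 0.032 = 0.0045714, 3/7 · 0.017493 = 0.0074969; with total 0.031142.
Normalising, the posterior is P(jar A | data) = 0.578, P(jar B | data) = 0.034465, P(jar C | data) = 0.14679, P(jar D | data) = 0.24074.
Averaging over the posterior, P(black next | data) = (3/10)(0.578) + (1/11)(0.034465) + (1/5)(0.14679) + (1/7)(0.24074) = 0.24028.

0.240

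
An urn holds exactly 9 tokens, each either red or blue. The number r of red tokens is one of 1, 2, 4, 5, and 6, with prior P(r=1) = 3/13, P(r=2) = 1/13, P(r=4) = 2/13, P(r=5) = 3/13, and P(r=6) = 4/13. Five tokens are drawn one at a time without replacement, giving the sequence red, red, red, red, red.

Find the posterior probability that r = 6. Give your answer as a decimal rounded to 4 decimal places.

The likelihood of the observed sequence under each hypothesis: P(data | r = 1) = (1/9)(0/8) = 0; P(data | r = 2) = (2/9)(1/8)(0/7) = 0; P(data | r = 4) = (4/9)(3/8)(2/7)(1/6)(0/5) = 0; P(data | r = 5) = (5/9)(4/8)(3/7)(2/6)(1/5) = 1/126; P(data | r = 6) = (6/9)(5/8)(4/7)(3/6)(2/5) = 1/21.
The prior-weighted likelihoods are 3/13 · 0 = 0, 1/13 · 0 = 0, 2/13 · 0 = 0, 3/13 · 1/126 = 1/546, 4/13 · 1/21 = 4/273; with total 3/182.
So P(r = 6 | data) = (4/273) / (3/182) = 8/9.

0.8889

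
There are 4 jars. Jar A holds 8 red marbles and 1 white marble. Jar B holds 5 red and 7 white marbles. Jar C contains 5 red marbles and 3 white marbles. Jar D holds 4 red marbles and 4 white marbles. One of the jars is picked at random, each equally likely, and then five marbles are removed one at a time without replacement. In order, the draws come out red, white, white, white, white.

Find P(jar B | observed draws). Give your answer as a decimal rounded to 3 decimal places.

0.756

Compute the likelihood of the observed sequence for each case: P(data | jar A) = (8/9)(1/8)(0/7) = 0; P(data | jar B) = (5/12)(7/11)(6/10)(5/9)(4/8) = 0.044192; P(data | jar C) = (5/8)(3/7)(2/6)(1/5)(0/4) = 0; P(data | jar D) = (4/8)(4/7)(3/6)(2/5)(1/4) = 0.014286.
Multiplying each by its prior: 1/4 · 0 = 0, 1/4 · 0.044192 = 0.011048, 1/4 · 0 = 0, 1/4 · 0.014286 = 0.0035714; with total 0.014619.
By Bayes' rule, P(jar B | data) = (0.011048) / (0.014619) = 0.75571.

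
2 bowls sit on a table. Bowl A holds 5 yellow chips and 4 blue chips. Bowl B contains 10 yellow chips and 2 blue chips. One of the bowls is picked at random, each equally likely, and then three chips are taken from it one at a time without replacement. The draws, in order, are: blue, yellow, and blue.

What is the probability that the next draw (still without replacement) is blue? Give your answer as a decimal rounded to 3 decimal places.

0.296

The likelihood of the observed sequence under each hypothesis: P(data | bowl A) = (4/9)(5/8)(3/7) = 5/42; P(data | bowl B) = (2/12)(10/11)(1/10) = 1/66.
The prior-weighted likelihoods are 1/2 · 5/42 = 5/84, 1/2 · 1/66 = 1/132; these sum to 31/462.
Dividing through by the total gives posterior P(bowl A | data) = 55/62, P(bowl B | data) = 7/62.
So P(blue next | data) = Σ P(blue next | H) P(H | data) = (1/3)(55/62) + (0)(7/62) = 55/186.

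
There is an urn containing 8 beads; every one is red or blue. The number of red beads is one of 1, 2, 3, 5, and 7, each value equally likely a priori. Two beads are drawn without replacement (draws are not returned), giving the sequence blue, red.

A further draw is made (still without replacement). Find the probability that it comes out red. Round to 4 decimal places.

For each hypothesis, P(data | H) works out to: P(data | r = 1) = (7/8)(1/7) = 1/8; P(data | r = 2) = (6/8)(2/7) = 3/14; P(data | r = 3) = (5/8)(3/7) = 15/56; P(data | r = 5) = (3/8)(5/7) = 15/56; P(data | r = 7) = (1/8)(7/7) = 1/8.
Weighting by the prior gives 1/5 · 1/8 = 1/40, 1/5 · 3/14 = 3/70, 1/5 · 15/56 = 3/56, 1/5 · 15/56 = 3/56, 1/5 · 1/8 = 1/40; with total 1/5.
The posterior is then P(r = 1 | data) = 1/8, P(r = 2 | data) = 3/14, P(r = 3 | data) = 15/56, P(r = 5 | data) = 15/56, P(r = 7 | data) = 1/8.
Averaging over the posterior, P(red next | data) = (0)(1/8) + (1/6)(3/14) + (1/3)(15/56) + (2/3)(15/56) + (1)(1/8) = 3/7.

0.4286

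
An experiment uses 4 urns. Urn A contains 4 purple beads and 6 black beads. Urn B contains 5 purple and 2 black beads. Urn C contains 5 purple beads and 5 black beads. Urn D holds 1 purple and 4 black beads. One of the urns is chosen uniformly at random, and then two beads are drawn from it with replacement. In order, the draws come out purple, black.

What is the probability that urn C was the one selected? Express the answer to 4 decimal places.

0.2927

The likelihood of the observed sequence under each hypothesis: P(data | urn A) = (4/10)(6/10) = 0.24; P(data | urn B) = (5/7)(2/7) = 0.20408; P(data | urn C) = (5/10)(5/10) = 0.25; P(data | urn D) = (1/5)(4/5) = 0.16.
Multiplying each by its prior: 1/4 · 0.24 = 0.06, 1/4 · 0.20408 = 0.05102, 1/4 · 0.25 = 0.0625, 1/4 · 0.16 = 0.04; these sum to 0.21352.
Therefore the posterior P(urn C | data) = (0.0625) / (0.21352) = 0.29271.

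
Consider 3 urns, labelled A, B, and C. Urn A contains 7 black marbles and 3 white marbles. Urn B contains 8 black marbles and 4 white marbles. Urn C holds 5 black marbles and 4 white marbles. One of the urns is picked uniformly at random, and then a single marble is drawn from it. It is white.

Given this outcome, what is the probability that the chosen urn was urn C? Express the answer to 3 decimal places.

0.412

Compute the likelihood of this draw for each case: P(data | urn A) = (3/10) = 3/10; P(data | urn B) = (4/12) = 1/3; P(data | urn C) = (4/9) = 4/9.
Multiplying each by its prior: 1/3 · 3/10 = 1/10, 1/3 · 1/3 = 1/9, 1/3 · 4/9 = 4/27; summing to 97/270.
By Bayes' rule, P(urn C | data) = (4/27) / (97/270) = 40/97.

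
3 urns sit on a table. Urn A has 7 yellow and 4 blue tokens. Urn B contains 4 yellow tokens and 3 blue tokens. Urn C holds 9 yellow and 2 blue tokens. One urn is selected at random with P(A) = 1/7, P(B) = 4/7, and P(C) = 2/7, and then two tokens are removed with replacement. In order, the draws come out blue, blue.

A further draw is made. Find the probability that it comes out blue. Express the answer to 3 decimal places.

0.402

Under each hypothesis, the probability of the observed sequence is: P(data | urn A) = (4/11)(4/11) = 0.13223; P(data | urn B) = (3/7)(3/7) = 0.18367; P(data | urn C) = (2/11)(2/11) = 0.033058.
Multiplying each by its prior: 1/7 · 0.13223 = 0.01889, 4/7 · 0.18367 = 0.10496, 2/7 · 0.033058 = 0.0094451; these sum to 0.13329.
The posterior is then P(urn A | data) = 0.14172, P(urn B | data) = 0.78742, P(urn C | data) = 0.07086.
The predictive probability is P(blue next | data) = (4/11)(0.14172) + (3/7)(0.78742) + (2/11)(0.07086) = 0.40188.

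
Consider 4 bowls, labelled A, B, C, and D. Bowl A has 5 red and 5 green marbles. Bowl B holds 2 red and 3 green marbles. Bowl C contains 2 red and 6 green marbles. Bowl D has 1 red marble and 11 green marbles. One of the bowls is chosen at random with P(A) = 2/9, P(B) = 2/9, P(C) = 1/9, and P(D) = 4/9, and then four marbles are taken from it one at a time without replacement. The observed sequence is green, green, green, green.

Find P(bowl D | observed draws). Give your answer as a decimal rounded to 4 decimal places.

For each hypothesis, P(data | H) works out to: P(data | bowl A) = (5/10)(4/9)(3/8)(2/7) = 1/42; P(data | bowl B) = (3/5)(2/4)(1/3)(0/2) = 0; P(data | bowl C) = (6/8)(5/7)(4/6)(3/5) = 3/14; P(data | bowl D) = (11/12)(10/11)(9/10)(8/9) = 2/3.
Multiplying each by its prior: 2/9 · 1/42 = 1/189, 2/9 · 0 = 0, 1/9 · 3/14 = 1/42, 4/9 · 2/3 = 8/27; with total 41/126.
Therefore the posterior P(bowl D | data) = (8/27) / (41/126) = 112/123.

0.9106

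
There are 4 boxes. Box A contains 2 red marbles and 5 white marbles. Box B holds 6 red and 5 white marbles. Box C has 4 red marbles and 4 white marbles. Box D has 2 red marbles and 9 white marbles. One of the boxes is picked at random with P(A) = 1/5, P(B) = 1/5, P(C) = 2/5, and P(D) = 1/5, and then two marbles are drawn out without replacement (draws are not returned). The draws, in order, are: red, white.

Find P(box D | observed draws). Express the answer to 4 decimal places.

0.1313

Under each hypothesis, the probability of the observed sequence is: P(data | box A) = (2/7)(5/6) = 0.2381; P(data | box B) = (6/11)(5/10) = 0.27273; P(data | box C) = (4/8)(4/7) = 0.28571; P(data | box D) = (2/11)(9/10) = 0.16364.
Multiplying each by its prior: 1/5 · 0.2381 = 0.047619, 1/5 · 0.27273 = 0.054545, 2/5 · 0.28571 = 0.11429, 1/5 · 0.16364 = 0.032727; with total 0.24918.
Hence P(box D | data) = (0.032727) / (0.24918) = 0.13134.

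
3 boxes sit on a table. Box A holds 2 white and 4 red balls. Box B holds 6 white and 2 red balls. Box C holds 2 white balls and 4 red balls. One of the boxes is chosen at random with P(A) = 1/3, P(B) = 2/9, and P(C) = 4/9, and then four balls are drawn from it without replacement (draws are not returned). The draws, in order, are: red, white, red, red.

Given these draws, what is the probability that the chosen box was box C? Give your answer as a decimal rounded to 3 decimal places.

Compute the likelihood of the observed sequence for each case: P(data | box A) = (4/6)(2/5)(3/4)(2/3) = 2/15; P(data | box B) = (2/8)(6/7)(1/6)(0/5) = 0; P(data | box C) = (4/6)(2/5)(3/4)(2/3) = 2/15.
The prior-weighted likelihoods are 1/3 · 2/15 = 2/45, 2/9 · 0 = 0, 4/9 · 2/15 = 8/135; with total 14/135.
By Bayes' rule, P(box C | data) = (8/135) / (14/135) = 4/7.

0.571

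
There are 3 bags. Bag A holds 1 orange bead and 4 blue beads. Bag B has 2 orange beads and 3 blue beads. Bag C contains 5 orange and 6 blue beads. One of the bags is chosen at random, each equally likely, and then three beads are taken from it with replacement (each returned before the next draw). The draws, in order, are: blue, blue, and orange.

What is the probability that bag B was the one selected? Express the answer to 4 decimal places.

0.3536

For each hypothesis, P(data | H) works out to: P(data | bag A) = (4/5)(4/5)(1/5) = 0.128; P(data | bag B) = (3/5)(3/5)(2/5) = 0.144; P(data | bag C) = (6/11)(6/11)(5/11) = 0.13524.
The prior-weighted likelihoods are 1/3 · 0.128 = 0.042667, 1/3 · 0.144 = 0.048, 1/3 · 0.13524 = 0.045079; summing to 0.13575.
Therefore the posterior P(bag B | data) = (0.048) / (0.13575) = 0.3536.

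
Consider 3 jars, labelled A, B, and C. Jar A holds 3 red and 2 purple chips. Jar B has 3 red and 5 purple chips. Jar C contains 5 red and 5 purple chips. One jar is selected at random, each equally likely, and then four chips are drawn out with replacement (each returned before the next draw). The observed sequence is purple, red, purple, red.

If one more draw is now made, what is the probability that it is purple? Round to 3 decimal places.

The likelihood of the observed sequence under each hypothesis: P(data | jar A) = (2/5)(3/5)(2/5)(3/5) = 0.0576; P(data | jar B) = (5/8)(3/8)(5/8)(3/8) = 0.054932; P(data | jar C) = (5/10)(5/10)(5/10)(5/10) = 0.0625.
Weighting by the prior gives 1/3 · 0.0576 = 0.0192, 1/3 · 0.054932 = 0.018311, 1/3 · 0.0625 = 0.020833; with total 0.058344.
Dividing through by the total gives posterior P(jar A | data) = 0.32908, P(jar B | data) = 0.31384, P(jar C | data) = 0.35708.
Averaging over the posterior, P(purple next | data) = (2/5)(0.32908) + (5/8)(0.31384) + (1/2)(0.35708) = 0.50632.

0.506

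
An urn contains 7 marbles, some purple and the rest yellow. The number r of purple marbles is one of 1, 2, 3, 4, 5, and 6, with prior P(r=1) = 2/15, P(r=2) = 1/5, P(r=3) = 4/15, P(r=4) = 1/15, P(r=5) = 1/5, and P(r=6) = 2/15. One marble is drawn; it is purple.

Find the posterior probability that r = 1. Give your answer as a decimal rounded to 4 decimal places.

Compute the likelihood of this draw for each case: P(data | r = 1) = (1/7) = 1/7; P(data | r = 2) = (2/7) = 2/7; P(data | r = 3) = (3/7) = 3/7; P(data | r = 4) = (4/7) = 4/7; P(data | r = 5) = (5/7) = 5/7; P(data | r = 6) = (6/7) = 6/7.
Weighting by the prior gives 2/15 · 1/7 = 2/105, 1/5 · 2/7 = 2/35, 4/15 · 3/7 = 4/35, 1/15 · 4/7 = 4/105, 1/5 · 5/7 = 1/7, 2/15 · 6/7 = 4/35; with total 17/35.
So P(r = 1 | data) = (2/105) / (17/35) = 2/51.

0.0392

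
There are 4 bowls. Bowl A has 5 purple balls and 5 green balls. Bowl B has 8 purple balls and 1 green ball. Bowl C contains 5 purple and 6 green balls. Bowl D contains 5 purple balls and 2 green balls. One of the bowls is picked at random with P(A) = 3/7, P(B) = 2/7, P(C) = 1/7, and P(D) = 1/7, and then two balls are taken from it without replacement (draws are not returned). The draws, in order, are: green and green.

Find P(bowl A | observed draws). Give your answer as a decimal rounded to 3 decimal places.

0.675

Compute the likelihood of the observed sequence for each case: P(data | bowl A) = (5/10)(4/9) = 2/9; P(data | bowl B) = (1/9)(0/8) = 0; P(data | bowl C) = (6/11)(5/10) = 3/11; P(data | bowl D) = (2/7)(1/6) = 1/21.
Multiplying each by its prior: 3/7 · 2/9 = 2/21, 2/7 · 0 = 0, 1/7 · 3/11 = 3/77, 1/7 · 1/21 = 1/147; these sum to 76/539.
Therefore the posterior P(bowl A | data) = (2/21) / (76/539) = 77/114.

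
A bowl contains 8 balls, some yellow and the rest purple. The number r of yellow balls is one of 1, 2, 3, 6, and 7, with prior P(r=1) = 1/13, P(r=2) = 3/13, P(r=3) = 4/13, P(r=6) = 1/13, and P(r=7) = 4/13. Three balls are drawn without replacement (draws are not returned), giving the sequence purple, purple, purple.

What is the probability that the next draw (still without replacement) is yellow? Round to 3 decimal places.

0.407

For each hypothesis, P(data | H) works out to: P(data | r = 1) = (7/8)(6/7)(5/6) = 5/8; P(data | r = 2) = (6/8)(5/7)(4/6) = 5/14; P(data | r = 3) = (5/8)(4/7)(3/6) = 5/28; P(data | r = 6) = (2/8)(1/7)(0/6) = 0; P(data | r = 7) = (1/8)(0/7) = 0.
Multiplying each by its prior: 1/13 · 5/8 = 5/104, 3/13 · 5/14 = 15/182, 4/13 · 5/28 = 5/91, 1/13 · 0 = 0, 4/13 · 0 = 0; these sum to 135/728.
The posterior is then P(r = 1 | data) = 7/27, P(r = 2 | data) = 4/9, P(r = 3 | data) = 8/27, P(r = 6 | data) = 0, P(r = 7 | data) = 0.
The predictive probability is P(yellow next | data) = (1/5)(7/27) + (2/5)(4/9) + (3/5)(8/27) = 11/27.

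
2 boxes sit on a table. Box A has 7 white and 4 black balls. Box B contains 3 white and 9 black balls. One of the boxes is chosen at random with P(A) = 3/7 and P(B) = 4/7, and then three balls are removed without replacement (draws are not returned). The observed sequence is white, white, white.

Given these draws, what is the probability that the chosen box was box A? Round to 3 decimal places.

0.972

Compute the likelihood of the observed sequence for each case: P(data | box A) = (7/11)(6/10)(5/9) = 7/33; P(data | box B) = (3/12)(2/11)(1/10) = 1/220.
The prior-weighted likelihoods are 3/7 · 7/33 = 1/11, 4/7 · 1/220 = 1/385; with total 36/385.
Hence P(box A | data) = (1/11) / (36/385) = 35/36.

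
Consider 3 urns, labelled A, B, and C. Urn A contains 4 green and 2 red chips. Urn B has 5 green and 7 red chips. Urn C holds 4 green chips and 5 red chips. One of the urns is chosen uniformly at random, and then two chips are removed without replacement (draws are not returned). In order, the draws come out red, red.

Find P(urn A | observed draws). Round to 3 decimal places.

For each hypothesis, P(data | H) works out to: P(data | urn A) = (2/6)(1/5) = 0.066667; P(data | urn B) = (7/12)(6/11) = 0.31818; P(data | urn C) = (5/9)(4/8) = 0.27778.
Multiplying each by its prior: 1/3 · 0.066667 = 0.022222, 1/3 · 0.31818 = 0.10606, 1/3 · 0.27778 = 0.092593; with total 0.22088.
Therefore the posterior P(urn A | data) = (0.022222) / (0.22088) = 0.10061.

0.101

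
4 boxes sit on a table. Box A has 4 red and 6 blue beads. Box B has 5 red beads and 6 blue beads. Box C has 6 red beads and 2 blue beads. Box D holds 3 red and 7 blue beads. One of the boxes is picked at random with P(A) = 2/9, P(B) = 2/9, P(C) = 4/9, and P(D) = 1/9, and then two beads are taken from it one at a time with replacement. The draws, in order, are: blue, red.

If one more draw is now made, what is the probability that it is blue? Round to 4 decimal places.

0.4613

Under each hypothesis, the probability of the observed sequence is: P(data | box A) = (6/10)(4/10) = 0.24; P(data | box B) = (6/11)(5/11) = 0.24793; P(data | box C) = (2/8)(6/8) = 0.1875; P(data | box D) = (7/10)(3/10) = 0.21.
Weighting by the prior gives 2/9 · 0.24 = 0.053333, 2/9 · 0.24793 = 0.055096, 4/9 · 0.1875 = 0.083333, 1/9 · 0.21 = 0.023333; these sum to 0.2151.
Dividing through by the total gives posterior P(box A | data) = 0.24795, P(box B | data) = 0.25615, P(box C | data) = 0.38742, P(box D | data) = 0.10848.
The predictive probability is P(blue next | data) = (3/5)(0.24795) + (6/11)(0.25615) + (1/4)(0.38742) + (7/10)(0.10848) = 0.46128.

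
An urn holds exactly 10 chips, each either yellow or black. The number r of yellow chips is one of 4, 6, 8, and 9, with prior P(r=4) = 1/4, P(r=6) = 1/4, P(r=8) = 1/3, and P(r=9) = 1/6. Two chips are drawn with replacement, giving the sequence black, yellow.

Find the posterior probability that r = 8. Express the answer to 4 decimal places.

The likelihood of the observed sequence under each hypothesis: P(data | r = 4) = (6/10)(4/10) = 6/25; P(data | r = 6) = (4/10)(6/10) = 6/25; P(data | r = 8) = (2/10)(8/10) = 4/25; P(data | r = 9) = (1/10)(9/10) = 9/100.
The prior-weighted likelihoods are 1/4 · 6/25 = 3/50, 1/4 · 6/25 = 3/50, 1/3 · 4/25 = 4/75, 1/6 · 9/100 = 3/200; these sum to 113/600.
Hence P(r = 8 | data) = (4/75) / (113/600) = 32/113.

0.2832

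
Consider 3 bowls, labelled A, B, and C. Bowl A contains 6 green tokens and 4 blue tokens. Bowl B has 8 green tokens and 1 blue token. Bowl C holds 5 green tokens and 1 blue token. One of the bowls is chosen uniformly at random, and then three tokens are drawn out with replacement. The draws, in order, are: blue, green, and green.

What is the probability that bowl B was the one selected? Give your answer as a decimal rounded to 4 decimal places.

0.2526

For each hypothesis, P(data | H) works out to: P(data | bowl A) = (4/10)(6/10)(6/10) = 0.144; P(data | bowl B) = (1/9)(8/9)(8/9) = 0.087791; P(data | bowl C) = (1/6)(5/6)(5/6) = 0.11574.
Multiplying each by its prior: 1/3 · 0.144 = 0.048, 1/3 · 0.087791 = 0.029264, 1/3 · 0.11574 = 0.03858; these sum to 0.11584.
So P(bowl B | data) = (0.029264) / (0.11584) = 0.25261.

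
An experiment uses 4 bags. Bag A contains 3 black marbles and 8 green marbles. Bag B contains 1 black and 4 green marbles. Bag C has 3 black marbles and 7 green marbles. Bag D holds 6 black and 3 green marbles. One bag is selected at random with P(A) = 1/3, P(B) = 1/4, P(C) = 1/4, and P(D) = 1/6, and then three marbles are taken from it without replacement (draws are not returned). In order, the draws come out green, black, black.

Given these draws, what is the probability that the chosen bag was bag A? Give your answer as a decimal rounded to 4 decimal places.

Under each hypothesis, the probability of the observed sequence is: P(data | bag A) = (8/11)(3/10)(2/9) = 0.048485; P(data | bag B) = (4/5)(1/4)(0/3) = 0; P(data | bag C) = (7/10)(3/9)(2/8) = 0.058333; P(data | bag D) = (3/9)(6/8)(5/7) = 0.17857.
Multiplying each by its prior: 1/3 · 0.048485 = 0.016162, 1/4 · 0 = 0, 1/4 · 0.058333 = 0.014583, 1/6 · 0.17857 = 0.029762; with total 0.060507.
Hence P(bag A | data) = (0.016162) / (0.060507) = 0.2671.

0.2671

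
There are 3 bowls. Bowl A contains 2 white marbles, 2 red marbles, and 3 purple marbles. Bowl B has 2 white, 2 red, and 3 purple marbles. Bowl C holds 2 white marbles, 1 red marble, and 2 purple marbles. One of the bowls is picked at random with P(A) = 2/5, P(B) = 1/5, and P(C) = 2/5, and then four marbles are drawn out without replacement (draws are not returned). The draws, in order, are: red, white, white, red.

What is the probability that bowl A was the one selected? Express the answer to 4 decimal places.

0.6667

For each hypothesis, P(data | H) works out to: P(data | bowl A) = (2/7)(2/6)(1/5)(1/4) = 0.0047619; P(data | bowl B) = (2/7)(2/6)(1/5)(1/4) = 0.0047619; P(data | bowl C) = (1/5)(2/4)(1/3)(0/2) = 0.
Multiplying each by its prior: 2/5 · 0.0047619 = 0.0019048, 1/5 · 0.0047619 = 0.00095238, 2/5 · 0 = 0; with total 0.0028571.
Therefore the posterior P(bowl A | data) = (0.0019048) / (0.0028571) = 0.66667.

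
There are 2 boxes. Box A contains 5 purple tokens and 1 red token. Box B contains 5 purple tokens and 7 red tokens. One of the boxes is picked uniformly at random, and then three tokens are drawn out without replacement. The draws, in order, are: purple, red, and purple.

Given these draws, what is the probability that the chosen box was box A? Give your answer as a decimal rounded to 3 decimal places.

0.611

Compute the likelihood of the observed sequence for each case: P(data | box A) = (5/6)(1/5)(4/4) = 1/6; P(data | box B) = (5/12)(7/11)(4/10) = 7/66.
Multiplying each by its prior: 1/2 · 1/6 = 1/12, 1/2 · 7/66 = 7/132; these sum to 3/22.
Therefore the posterior P(box A | data) = (1/12) / (3/22) = 11/18.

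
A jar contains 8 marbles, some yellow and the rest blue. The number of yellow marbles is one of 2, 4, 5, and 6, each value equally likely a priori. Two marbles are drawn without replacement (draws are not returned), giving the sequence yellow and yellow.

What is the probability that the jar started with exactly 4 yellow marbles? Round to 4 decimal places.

0.1875

For each hypothesis, P(data | H) works out to: P(data | r = 2) = (2/8)(1/7) = 1/28; P(data | r = 4) = (4/8)(3/7) = 3/14; P(data | r = 5) = (5/8)(4/7) = 5/14; P(data | r = 6) = (6/8)(5/7) = 15/28.
Weighting by the prior gives 1/4 · 1/28 = 1/112, 1/4 · 3/14 = 3/56, 1/4 · 5/14 = 5/56, 1/4 · 15/28 = 15/112; these sum to 2/7.
Hence P(r = 4 | data) = (3/56) / (2/7) = 3/16.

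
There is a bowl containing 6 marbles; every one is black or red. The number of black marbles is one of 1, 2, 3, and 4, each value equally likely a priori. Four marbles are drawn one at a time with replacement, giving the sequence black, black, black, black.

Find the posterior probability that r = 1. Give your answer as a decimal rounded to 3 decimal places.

Compute the likelihood of the observed sequence for each case: P(data | r = 1) = (1/6)(1/6)(1/6)(1/6) = 0.0007716; P(data | r = 2) = (2/6)(2/6)(2/6)(2/6) = 0.012346; P(data | r = 3) = (3/6)(3/6)(3/6)(3/6) = 0.0625; P(data | r = 4) = (4/6)(4/6)(4/6)(4/6) = 0.19753.
Weighting by the prior gives 1/4 · 0.0007716 = 0.0001929, 1/4 · 0.012346 = 0.0030864, 1/4 · 0.0625 = 0.015625, 1/4 · 0.19753 = 0.049383; these sum to 0.068287.
Therefore the posterior P(r = 1 | data) = (0.0001929) / (0.068287) = 0.0028249.

0.003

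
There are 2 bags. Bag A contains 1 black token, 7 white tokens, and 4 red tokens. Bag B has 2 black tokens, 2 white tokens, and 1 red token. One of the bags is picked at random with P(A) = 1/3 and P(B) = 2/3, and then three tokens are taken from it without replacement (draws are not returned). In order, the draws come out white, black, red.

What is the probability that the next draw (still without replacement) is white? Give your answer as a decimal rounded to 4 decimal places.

The likelihood of the observed sequence under each hypothesis: P(data | bag A) = (7/12)(1/11)(4/10) = 7/330; P(data | bag B) = (2/5)(2/4)(1/3) = 1/15.
The prior-weighted likelihoods are 1/3 · 7/330 = 7/990, 2/3 · 1/15 = 2/45; summing to 17/330.
Normalising, the posterior is P(bag A | data) = 7/51, P(bag B | data) = 44/51.
So P(white next | data) = Σ P(white next | H) P(H | data) = (2/3)(7/51) + (1/2)(44/51) = 80/153.

0.5229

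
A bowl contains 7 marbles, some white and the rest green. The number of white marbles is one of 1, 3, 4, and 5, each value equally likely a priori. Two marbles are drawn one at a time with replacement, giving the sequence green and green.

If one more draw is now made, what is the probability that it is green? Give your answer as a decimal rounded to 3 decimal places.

0.692

For each hypothesis, P(data | H) works out to: P(data | r = 1) = (6/7)(6/7) = 36/49; P(data | r = 3) = (4/7)(4/7) = 16/49; P(data | r = 4) = (3/7)(3/7) = 9/49; P(data | r = 5) = (2/7)(2/7) = 4/49.
Weighting by the prior gives 1/4 · 36/49 = 9/49, 1/4 · 16/49 = 4/49, 1/4 · 9/49 = 9/196, 1/4 · 4/49 = 1/49; with total 65/196.
Dividing through by the total gives posterior P(r = 1 | data) = 36/65, P(r = 3 | data) = 16/65, P(r = 4 | data) = 9/65, P(r = 5 | data) = 4/65.
So P(green next | data) = Σ P(green next | H) P(H | data) = (6/7)(36/65) + (4/7)(16/65) + (3/7)(9/65) + (2/7)(4/65) = 9/13.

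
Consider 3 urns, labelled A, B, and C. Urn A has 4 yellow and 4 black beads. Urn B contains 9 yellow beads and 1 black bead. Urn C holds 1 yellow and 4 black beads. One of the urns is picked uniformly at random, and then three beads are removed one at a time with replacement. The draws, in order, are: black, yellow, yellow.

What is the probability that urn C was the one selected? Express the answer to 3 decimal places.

For each hypothesis, P(data | H) works out to: P(data | urn A) = (4/8)(4/8)(4/8) = 0.125; P(data | urn B) = (1/10)(9/10)(9/10) = 0.081; P(data | urn C) = (4/5)(1/5)(1/5) = 0.032.
The prior-weighted likelihoods are 1/3 · 0.125 = 0.041667, 1/3 · 0.081 = 0.027, 1/3 · 0.032 = 0.010667; these sum to 0.079333.
By Bayes' rule, P(urn C | data) = (0.010667) / (0.079333) = 0.13445.

0.134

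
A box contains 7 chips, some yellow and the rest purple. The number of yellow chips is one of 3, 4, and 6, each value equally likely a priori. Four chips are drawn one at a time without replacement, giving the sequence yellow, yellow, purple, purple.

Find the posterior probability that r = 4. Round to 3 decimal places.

Compute the likelihood of the observed sequence for each case: P(data | r = 3) = (3/7)(2/6)(4/5)(3/4) = 3/35; P(data | r = 4) = (4/7)(3/6)(3/5)(2/4) = 3/35; P(data | r = 6) = (6/7)(5/6)(1/5)(0/4) = 0.
Multiplying each by its prior: 1/3 · 3/35 = 1/35, 1/3 · 3/35 = 1/35, 1/3 · 0 = 0; with total 2/35.
By Bayes' rule, P(r = 4 | data) = (1/35) / (2/35) = 1/2.

0.500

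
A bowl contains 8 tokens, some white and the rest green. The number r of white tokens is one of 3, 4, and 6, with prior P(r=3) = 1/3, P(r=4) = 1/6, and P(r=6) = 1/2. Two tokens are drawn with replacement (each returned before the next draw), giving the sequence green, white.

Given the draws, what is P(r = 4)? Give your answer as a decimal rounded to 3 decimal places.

For each hypothesis, P(data | H) works out to: P(data | r = 3) = (5/8)(3/8) = 15/64; P(data | r = 4) = (4/8)(4/8) = 1/4; P(data | r = 6) = (2/8)(6/8) = 3/16.
The prior-weighted likelihoods are 1/3 · 15/64 = 5/64, 1/6 · 1/4 = 1/24, 1/2 · 3/16 = 3/32; these sum to 41/192.
Therefore the posterior P(r = 4 | data) = (1/24) / (41/192) = 8/41.

0.195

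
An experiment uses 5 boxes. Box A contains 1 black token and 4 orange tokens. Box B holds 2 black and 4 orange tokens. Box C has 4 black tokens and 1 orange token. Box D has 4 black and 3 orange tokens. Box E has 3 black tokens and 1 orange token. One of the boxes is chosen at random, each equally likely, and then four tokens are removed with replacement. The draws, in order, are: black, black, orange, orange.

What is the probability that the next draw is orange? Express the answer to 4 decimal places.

0.4753

Compute the likelihood of the observed sequence for each case: P(data | box A) = (1/5)(1/5)(4/5)(4/5) = 0.0256; P(data | box B) = (2/6)(2/6)(4/6)(4/6) = 0.049383; P(data | box C) = (4/5)(4/5)(1/5)(1/5) = 0.0256; P(data | box D) = (4/7)(4/7)(3/7)(3/7) = 0.059975; P(data | box E) = (3/4)(3/4)(1/4)(1/4) = 0.035156.
Multiplying each by its prior: 1/5 · 0.0256 = 0.00512, 1/5 · 0.049383 = 0.0098765, 1/5 · 0.0256 = 0.00512, 1/5 · 0.059975 = 0.011995, 1/5 · 0.035156 = 0.0070313; summing to 0.039143.
Dividing through by the total gives posterior P(box A | data) = 0.1308, P(box B | data) = 0.25232, P(box C | data) = 0.1308, P(box D | data) = 0.30644, P(box E | data) = 0.17963.
The predictive probability is P(orange next | data) = (4/5)(0.1308) + (2/3)(0.25232) + (1/5)(0.1308) + (3/7)(0.30644) + (1/4)(0.17963) = 0.47526.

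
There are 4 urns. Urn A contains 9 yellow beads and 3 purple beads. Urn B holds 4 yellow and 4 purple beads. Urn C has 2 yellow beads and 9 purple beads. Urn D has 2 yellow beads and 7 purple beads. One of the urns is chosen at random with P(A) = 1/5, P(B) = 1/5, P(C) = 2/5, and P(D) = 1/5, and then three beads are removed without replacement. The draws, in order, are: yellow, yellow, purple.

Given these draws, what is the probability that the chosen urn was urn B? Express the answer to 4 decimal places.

0.3854

For each hypothesis, P(data | H) works out to: P(data | urn A) = (9/12)(8/11)(3/10) = 0.16364; P(data | urn B) = (4/8)(3/7)(4/6) = 0.14286; P(data | urn C) = (2/11)(1/10)(9/9) = 0.018182; P(data | urn D) = (2/9)(1/8)(7/7) = 0.027778.
Weighting by the prior gives 1/5 · 0.16364 = 0.032727, 1/5 · 0.14286 = 0.028571, 2/5 · 0.018182 = 0.0072727, 1/5 · 0.027778 = 0.0055556; summing to 0.074127.
Hence P(urn B | data) = (0.028571) / (0.074127) = 0.38544.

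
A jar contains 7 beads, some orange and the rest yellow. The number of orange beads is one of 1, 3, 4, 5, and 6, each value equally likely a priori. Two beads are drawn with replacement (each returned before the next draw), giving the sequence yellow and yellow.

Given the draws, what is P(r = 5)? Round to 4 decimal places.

Compute the likelihood of the observed sequence for each case: P(data | r = 1) = (6/7)(6/7) = 36/49; P(data | r = 3) = (4/7)(4/7) = 16/49; P(data | r = 4) = (3/7)(3/7) = 9/49; P(data | r = 5) = (2/7)(2/7) = 4/49; P(data | r = 6) = (1/7)(1/7) = 1/49.
Multiplying each by its prior: 1/5 · 36/49 = 36/245, 1/5 · 16/49 = 16/245, 1/5 · 9/49 = 9/245, 1/5 · 4/49 = 4/245, 1/5 · 1/49 = 1/245; with total 66/245.
By Bayes' rule, P(r = 5 | data) = (4/245) / (66/245) = 2/33.

0.0606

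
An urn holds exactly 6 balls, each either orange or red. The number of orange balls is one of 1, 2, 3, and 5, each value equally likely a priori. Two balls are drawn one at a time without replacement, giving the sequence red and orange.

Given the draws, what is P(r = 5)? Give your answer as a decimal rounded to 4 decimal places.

0.1852

Compute the likelihood of the observed sequence for each case: P(data | r = 1) = (5/6)(1/5) = 1/6; P(data | r = 2) = (4/6)(2/5) = 4/15; P(data | r = 3) = (3/6)(3/5) = 3/10; P(data | r = 5) = (1/6)(5/5) = 1/6.
Multiplying each by its prior: 1/4 · 1/6 = 1/24, 1/4 · 4/15 = 1/15, 1/4 · 3/10 = 3/40, 1/4 · 1/6 = 1/24; summing to 9/40.
Therefore the posterior P(r = 5 | data) = (1/24) / (9/40) = 5/27.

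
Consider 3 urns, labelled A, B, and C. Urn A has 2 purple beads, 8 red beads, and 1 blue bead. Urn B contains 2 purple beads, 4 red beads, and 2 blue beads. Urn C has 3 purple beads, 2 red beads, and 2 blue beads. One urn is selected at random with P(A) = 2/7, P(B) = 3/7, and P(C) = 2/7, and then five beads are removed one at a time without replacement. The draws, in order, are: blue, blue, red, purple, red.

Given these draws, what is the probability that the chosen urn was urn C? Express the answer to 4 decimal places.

For each hypothesis, P(data | H) works out to: P(data | urn A) = (1/11)(0/10) = 0; P(data | urn B) = (2/8)(1/7)(4/6)(2/5)(3/4) = 0.0071429; P(data | urn C) = (2/7)(1/6)(2/5)(3/4)(1/3) = 0.0047619.
Weighting by the prior gives 2/7 · 0 = 0, 3/7 · 0.0071429 = 0.0030612, 2/7 · 0.0047619 = 0.0013605; these sum to 0.0044218.
So P(urn C | data) = (0.0013605) / (0.0044218) = 0.30769.

0.3077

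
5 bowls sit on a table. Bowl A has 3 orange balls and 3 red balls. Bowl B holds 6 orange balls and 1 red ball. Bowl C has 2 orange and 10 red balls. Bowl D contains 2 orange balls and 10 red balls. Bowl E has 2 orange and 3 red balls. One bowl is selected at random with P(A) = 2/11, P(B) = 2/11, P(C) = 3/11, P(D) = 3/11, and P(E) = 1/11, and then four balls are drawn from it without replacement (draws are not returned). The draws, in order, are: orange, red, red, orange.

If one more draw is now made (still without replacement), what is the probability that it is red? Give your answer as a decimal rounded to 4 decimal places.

Under each hypothesis, the probability of the observed sequence is: P(data | bowl A) = (3/6)(3/5)(2/4)(2/3) = 0.1; P(data | bowl B) = (6/7)(1/6)(0/5) = 0; P(data | bowl C) = (2/12)(10/11)(9/10)(1/9) = 0.015152; P(data | bowl D) = (2/12)(10/11)(9/10)(1/9) = 0.015152; P(data | bowl E) = (2/5)(3/4)(2/3)(1/2) = 0.1.
The prior-weighted likelihoods are 2/11 · 0.1 = 0.018182, 2/11 · 0 = 0, 3/11 · 0.015152 = 0.0041322, 3/11 · 0.015152 = 0.0041322, 1/11 · 0.1 = 0.0090909; summing to 0.035537.
Dividing through by the total gives posterior P(bowl A | data) = 0.51163, P(bowl B | data) = 0, P(bowl C | data) = 0.11628, P(bowl D | data) = 0.11628, P(bowl E | data) = 0.25581.
The predictive probability is P(red next | data) = (1/2)(0.51163) + (1)(0.11628) + (1)(0.11628) + (1)(0.25581) = 0.74419.

0.7442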